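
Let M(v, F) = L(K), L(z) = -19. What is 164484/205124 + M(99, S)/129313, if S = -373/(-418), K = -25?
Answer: 5316505534/6631299953 ≈ 0.80173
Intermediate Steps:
S = 373/418 (S = -373*(-1/418) = 373/418 ≈ 0.89234)
M(v, F) = -19
164484/205124 + M(99, S)/129313 = 164484/205124 - 19/129313 = 164484*(1/205124) - 19*1/129313 = 41121/51281 - 19/129313 = 5316505534/6631299953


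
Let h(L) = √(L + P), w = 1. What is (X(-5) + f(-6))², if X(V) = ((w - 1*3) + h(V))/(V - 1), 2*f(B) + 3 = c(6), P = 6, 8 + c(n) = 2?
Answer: 169/9 ≈ 18.778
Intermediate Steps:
c(n) = -6 (c(n) = -8 + 2 = -6)
f(B) = -9/2 (f(B) = -3/2 + (½)*(-6) = -3/2 - 3 = -9/2)
h(L) = √(6 + L) (h(L) = √(L + 6) = √(6 + L))
X(V) = (-2 + √(6 + V))/(-1 + V) (X(V) = ((1 - 1*3) + √(6 + V))/(V - 1) = ((1 - 3) + √(6 + V))/(-1 + V) = (-2 + √(6 + V))/(-1 + V))
(X(-5) + f(-6))² = ((-2 + √(6 - 5))/(-1 - 5) - 9/2)² = ((-2 + √1)/(-6) - 9/2)² = (-(-2 + 1)/6 - 9/2)² = (-⅙*(-1) - 9/2)² = (⅙ - 9/2)² = (-13/3)² = 169/9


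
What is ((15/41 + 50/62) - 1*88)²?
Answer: 12178888164/1615441 ≈ 7539.0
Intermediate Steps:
((15/41 + 50/62) - 1*88)² = ((15*(1/41) + 50*(1/62)) - 88)² = ((15/41 + 25/31) - 88)² = (1490/1271 - 88)² = (-110358/1271)² = 12178888164/1615441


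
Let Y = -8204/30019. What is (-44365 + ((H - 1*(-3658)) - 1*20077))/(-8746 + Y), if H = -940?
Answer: 926446378/131277189 ≈ 7.0572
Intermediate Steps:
Y = -8204/30019 (Y = -8204*1/30019 = -8204/30019 ≈ -0.27329)
(-44365 + ((H - 1*(-3658)) - 1*20077))/(-8746 + Y) = (-44365 + ((-940 - 1*(-3658)) - 1*20077))/(-8746 - 8204/30019) = (-44365 + ((-940 + 3658) - 20077))/(-262554378/30019) = (-44365 + (2718 - 20077))*(-30019/262554378) = (-44365 - 17359)*(-30019/262554378) = -61724*(-30019/262554378) = 926446378/131277189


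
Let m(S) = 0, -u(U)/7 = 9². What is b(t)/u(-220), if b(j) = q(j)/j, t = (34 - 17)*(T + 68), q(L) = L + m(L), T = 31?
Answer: -1/567 ≈ -0.0017637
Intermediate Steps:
u(U) = -567 (u(U) = -7*9² = -7*81 = -567)
q(L) = L (q(L) = L + 0 = L)
t = 1683 (t = (34 - 17)*(31 + 68) = 17*99 = 1683)
b(j) = 1 (b(j) = j/j = 1)
b(t)/u(-220) = 1/(-567) = 1*(-1/567) = -1/567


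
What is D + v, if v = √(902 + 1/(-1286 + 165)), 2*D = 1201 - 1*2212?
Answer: -1011/2 + 3*√125943229/1121 ≈ -475.47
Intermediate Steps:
D = -1011/2 (D = (1201 - 1*2212)/2 = (1201 - 2212)/2 = (½)*(-1011) = -1011/2 ≈ -505.50)
v = 3*√125943229/1121 (v = √(902 + 1/(-1121)) = √(902 - 1/1121) = √(1011141/1121) = 3*√125943229/1121 ≈ 30.033)
D + v = -1011/2 + 3*√125943229/1121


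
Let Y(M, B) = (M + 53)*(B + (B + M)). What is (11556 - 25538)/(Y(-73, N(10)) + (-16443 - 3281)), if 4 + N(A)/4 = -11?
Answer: 6991/7932 ≈ 0.88137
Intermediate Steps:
N(A) = -60 (N(A) = -16 + 4*(-11) = -16 - 44 = -60)
Y(M, B) = (53 + M)*(M + 2*B)
(11556 - 25538)/(Y(-73, N(10)) + (-16443 - 3281)) = (11556 - 25538)/(((-73)² + 53*(-73) + 106*(-60) + 2*(-60)*(-73)) + (-16443 - 3281)) = -13982/((5329 - 3869 - 6360 + 8760) - 19724) = -13982/(3860 - 19724) = -13982/(-15864) = -13982*(-1/15864) = 6991/7932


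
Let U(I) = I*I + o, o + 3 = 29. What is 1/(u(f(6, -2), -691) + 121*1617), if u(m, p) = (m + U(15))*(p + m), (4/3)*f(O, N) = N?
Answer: 4/91513 ≈ 4.3710e-5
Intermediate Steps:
o = 26 (o = -3 + 29 = 26)
f(O, N) = 3*N/4
U(I) = 26 + I**2 (U(I) = I*I + 26 = I**2 + 26 = 26 + I**2)
u(m, p) = (251 + m)*(m + p) (u(m, p) = (m + (26 + 15**2))*(p + m) = (m + (26 + 225))*(m + p) = (m + 251)*(m + p) = (251 + m)*(m + p))
1/(u(f(6, -2), -691) + 121*1617) = 1/((((3/4)*(-2))**2 + 251*((3/4)*(-2)) + 251*(-691) + ((3/4)*(-2))*(-691)) + 121*1617) = 1/(((-3/2)**2 + 251*(-3/2) - 173441 - 3/2*(-691)) + 195657) = 1/((9/4 - 753/2 - 173441 + 2073/2) + 195657) = 1/(-691115/4 + 195657) = 1/(91513/4) = 4/91513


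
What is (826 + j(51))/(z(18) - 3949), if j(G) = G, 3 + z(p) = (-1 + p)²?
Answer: -877/3663 ≈ -0.23942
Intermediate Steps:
z(p) = -3 + (-1 + p)²
(826 + j(51))/(z(18) - 3949) = (826 + 51)/((-3 + (-1 + 18)²) - 3949) = 877/((-3 + 17²) - 3949) = 877/((-3 + 289) - 3949) = 877/(286 - 3949) = 877/(-3663) = 877*(-1/3663) = -877/3663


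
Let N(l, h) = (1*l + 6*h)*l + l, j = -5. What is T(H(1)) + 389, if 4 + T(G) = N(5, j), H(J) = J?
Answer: 265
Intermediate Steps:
N(l, h) = l + l*(l + 6*h) (N(l, h) = (l + 6*h)*l + l = l*(l + 6*h) + l = l + l*(l + 6*h))
T(G) = -124 (T(G) = -4 + 5*(1 + 5 + 6*(-5)) = -4 + 5*(1 + 5 - 30) = -4 + 5*(-24) = -4 - 120 = -124)
T(H(1)) + 389 = -124 + 389 = 265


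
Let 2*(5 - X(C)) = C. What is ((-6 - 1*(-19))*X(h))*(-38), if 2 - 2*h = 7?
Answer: -6175/2 ≈ -3087.5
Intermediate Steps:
h = -5/2 (h = 1 - ½*7 = 1 - 7/2 = -5/2 ≈ -2.5000)
X(C) = 5 - C/2
((-6 - 1*(-19))*X(h))*(-38) = ((-6 - 1*(-19))*(5 - ½*(-5/2)))*(-38) = ((-6 + 19)*(5 + 5/4))*(-38) = (13*(25/4))*(-38) = (325/4)*(-38) = -6175/2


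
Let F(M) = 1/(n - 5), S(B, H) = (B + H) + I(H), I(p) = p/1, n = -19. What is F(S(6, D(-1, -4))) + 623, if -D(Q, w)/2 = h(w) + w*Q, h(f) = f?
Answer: 14951/24 ≈ 622.96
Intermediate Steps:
I(p) = p (I(p) = p*1 = p)
D(Q, w) = -2*w - 2*Q*w (D(Q, w) = -2*(w + w*Q) = -2*(w + Q*w) = -2*w - 2*Q*w)
S(B, H) = B + 2*H (S(B, H) = (B + H) + H = B + 2*H)
F(M) = -1/24 (F(M) = 1/(-19 - 5) = 1/(-24) = -1/24)
F(S(6, D(-1, -4))) + 623 = -1/24 + 623 = 14951/24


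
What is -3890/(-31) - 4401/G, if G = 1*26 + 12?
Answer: 11389/1178 ≈ 9.6681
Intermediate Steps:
G = 38 (G = 26 + 12 = 38)
-3890/(-31) - 4401/G = -3890/(-31) - 4401/38 = -3890*(-1/31) - 4401*1/38 = 3890/31 - 4401/38 = 11389/1178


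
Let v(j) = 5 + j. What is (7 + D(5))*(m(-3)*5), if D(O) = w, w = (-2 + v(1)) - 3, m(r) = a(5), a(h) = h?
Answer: 200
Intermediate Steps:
m(r) = 5
w = 1 (w = (-2 + (5 + 1)) - 3 = (-2 + 6) - 3 = 4 - 3 = 1)
D(O) = 1
(7 + D(5))*(m(-3)*5) = (7 + 1)*(5*5) = 8*25 = 200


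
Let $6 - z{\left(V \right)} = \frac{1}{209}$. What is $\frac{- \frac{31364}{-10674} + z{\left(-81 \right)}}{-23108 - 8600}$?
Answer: $- \frac{9964799}{35368149564} \approx -0.00028175$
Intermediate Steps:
$z{\left(V \right)} = \frac{1253}{209}$ ($z{\left(V \right)} = 6 - \frac{1}{209} = \frac{1253}{209}$)
$\frac{- \frac{31364}{-10674} + z{\left(-81 \right)}}{-23108 - 8600} = \frac{- \frac{31364}{-10674} + \frac{1253}{209}}{-23108 - 8600} = \frac{\left(-31364\right) \left(- \frac{1}{10674}\right) + \frac{1253}{209}}{-23108 - 8600} = \frac{\frac{15682}{5337} + \frac{1253}{209}}{-31708} = \frac{9964799}{1115433} \left(- \frac{1}{31708}\right) = - \frac{9964799}{35368149564}$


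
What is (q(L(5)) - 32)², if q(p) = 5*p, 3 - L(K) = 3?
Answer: 1024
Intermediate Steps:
L(K) = 0 (L(K) = 3 - 1*3 = 3 - 3 = 0)
(q(L(5)) - 32)² = (5*0 - 32)² = (0 - 32)² = (-32)² = 1024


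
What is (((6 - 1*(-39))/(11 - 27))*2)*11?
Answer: -495/8 ≈ -61.875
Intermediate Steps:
(((6 - 1*(-39))/(11 - 27))*2)*11 = (((6 + 39)/(-16))*2)*11 = ((45*(-1/16))*2)*11 = -45/16*2*11 = -45/8*11 = -495/8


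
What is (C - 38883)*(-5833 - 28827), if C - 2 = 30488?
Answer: 290901380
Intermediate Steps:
C = 30490 (C = 2 + 30488 = 30490)
(C - 38883)*(-5833 - 28827) = (30490 - 38883)*(-5833 - 28827) = -8393*(-34660) = 290901380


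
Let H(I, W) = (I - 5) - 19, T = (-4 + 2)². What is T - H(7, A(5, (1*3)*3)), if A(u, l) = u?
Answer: 21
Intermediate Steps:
T = 4 (T = (-2)² = 4)
H(I, W) = -24 + I (H(I, W) = (-5 + I) - 19 = -24 + I)
T - H(7, A(5, (1*3)*3)) = 4 - (-24 + 7) = 4 - 1*(-17) = 4 + 17 = 21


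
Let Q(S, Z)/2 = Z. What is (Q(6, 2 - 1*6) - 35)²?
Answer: 1849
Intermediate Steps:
Q(S, Z) = 2*Z
(Q(6, 2 - 1*6) - 35)² = (2*(2 - 1*6) - 35)² = (2*(2 - 6) - 35)² = (2*(-4) - 35)² = (-8 - 35)² = (-43)² = 1849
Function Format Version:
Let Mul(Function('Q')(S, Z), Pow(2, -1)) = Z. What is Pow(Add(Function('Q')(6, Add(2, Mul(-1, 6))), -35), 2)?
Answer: 1849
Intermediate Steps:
Function('Q')(S, Z) = Mul(2, Z)
Pow(Add(Function('Q')(6, Add(2, Mul(-1, 6))), -35), 2) = Pow(Add(Mul(2, Add(2, Mul(-1, 6))), -35), 2) = Pow(Add(Mul(2, Add(2, -6)), -35), 2) = Pow(Add(Mul(2, -4), -35), 2) = Pow(Add(-8, -35), 2) = Pow(-43, 2) = 1849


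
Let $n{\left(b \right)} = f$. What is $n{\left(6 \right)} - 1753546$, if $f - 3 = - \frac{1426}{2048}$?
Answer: $- \frac{1795628745}{1024} \approx -1.7535 \cdot 10^{6}$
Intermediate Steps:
$f = \frac{2359}{1024}$ ($f = 3 - \frac{1426}{2048} = 3 - \frac{713}{1024} = \frac{2359}{1024} \approx 2.3037$)
$n{\left(b \right)} = \frac{2359}{1024}$
$n{\left(6 \right)} - 1753546 = \frac{2359}{1024} - 1753546 = - \frac{1795628745}{1024}$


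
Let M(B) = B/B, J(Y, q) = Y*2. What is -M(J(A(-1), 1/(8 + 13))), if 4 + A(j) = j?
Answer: -1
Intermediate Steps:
A(j) = -4 + j
J(Y, q) = 2*Y
M(B) = 1
-M(J(A(-1), 1/(8 + 13))) = -1*1 = -1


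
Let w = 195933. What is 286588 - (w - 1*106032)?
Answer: 196687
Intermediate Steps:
286588 - (w - 1*106032) = 286588 - (195933 - 1*106032) = 286588 - (195933 - 106032) = 286588 - 1*89901 = 286588 - 89901 = 196687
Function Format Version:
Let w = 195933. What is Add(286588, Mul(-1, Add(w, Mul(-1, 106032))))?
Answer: 196687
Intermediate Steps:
Add(286588, Mul(-1, Add(w, Mul(-1, 106032)))) = Add(286588, Mul(-1, Add(195933, Mul(-1, 106032)))) = Add(286588, Mul(-1, Add(195933, -106032))) = Add(286588, Mul(-1, 89901)) = Add(286588, -89901) = 196687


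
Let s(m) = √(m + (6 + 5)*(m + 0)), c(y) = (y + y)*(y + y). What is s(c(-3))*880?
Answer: 10560*√3 ≈ 18290.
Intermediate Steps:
c(y) = 4*y² (c(y) = (2*y)*(2*y) = 4*y²)
s(m) = 2*√3*√m (s(m) = √(m + 11*m) = √(12*m) = 2*√3*√m)
s(c(-3))*880 = (2*√3*√(4*(-3)²))*880 = (2*√3*√(4*9))*880 = (2*√3*√36)*880 = (2*√3*6)*880 = (12*√3)*880 = 10560*√3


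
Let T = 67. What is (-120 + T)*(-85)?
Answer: 4505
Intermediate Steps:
(-120 + T)*(-85) = (-120 + 67)*(-85) = -53*(-85) = 4505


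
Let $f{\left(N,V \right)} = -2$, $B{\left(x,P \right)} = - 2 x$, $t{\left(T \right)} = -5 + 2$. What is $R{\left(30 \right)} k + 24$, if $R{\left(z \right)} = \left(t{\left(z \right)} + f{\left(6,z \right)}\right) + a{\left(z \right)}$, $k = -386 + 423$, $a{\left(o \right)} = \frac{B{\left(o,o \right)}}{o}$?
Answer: $-235$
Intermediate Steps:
$t{\left(T \right)} = -3$
$a{\left(o \right)} = -2$ ($a{\left(o \right)} = \frac{\left(-2\right) o}{o} = -2$)
$k = 37$
$R{\left(z \right)} = -7$ ($R{\left(z \right)} = \left(-3 - 2\right) - 2 = -5 - 2 = -7$)
$R{\left(30 \right)} k + 24 = \left(-7\right) 37 + 24 = -259 + 24 = -235$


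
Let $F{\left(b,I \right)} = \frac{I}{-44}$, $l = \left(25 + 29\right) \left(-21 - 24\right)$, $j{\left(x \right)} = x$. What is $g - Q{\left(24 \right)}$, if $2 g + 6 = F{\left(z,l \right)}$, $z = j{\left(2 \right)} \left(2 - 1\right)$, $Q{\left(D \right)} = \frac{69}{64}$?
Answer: $\frac{16569}{704} \approx 23.536$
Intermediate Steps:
$Q{\left(D \right)} = \frac{69}{64}$ ($Q{\left(D \right)} = 69 \cdot \frac{1}{64} = \frac{69}{64}$)
$l = -2430$ ($l = 54 \left(-45\right) = -2430$)
$z = 2$ ($z = 2 \left(2 - 1\right) = 2 \cdot 1 = 2$)
$F{\left(b,I \right)} = - \frac{I}{44}$ ($F{\left(b,I \right)} = I \left(- \frac{1}{44}\right) = - \frac{I}{44}$)
$g = \frac{1083}{44}$ ($g = -3 + \frac{\left(- \frac{1}{44}\right) \left(-2430\right)}{2} = -3 + \frac{1}{2} \cdot \frac{1215}{22} = -3 + \frac{1215}{44} = \frac{1083}{44} \approx 24.614$)
$g - Q{\left(24 \right)} = \frac{1083}{44} - \frac{69}{64} = \frac{16569}{704}$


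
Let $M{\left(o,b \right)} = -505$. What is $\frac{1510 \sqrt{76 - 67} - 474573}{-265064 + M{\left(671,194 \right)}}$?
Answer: $\frac{156681}{88523} \approx 1.7699$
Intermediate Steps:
$\frac{1510 \sqrt{76 - 67} - 474573}{-265064 + M{\left(671,194 \right)}} = \frac{1510 \sqrt{76 - 67} - 474573}{-265064 - 505} = \frac{1510 \sqrt{9} - 474573}{-265569} = \left(1510 \cdot 3 - 474573\right) \left(- \frac{1}{265569}\right) = \left(4530 - 474573\right) \left(- \frac{1}{265569}\right) = \left(-470043\right) \left(- \frac{1}{265569}\right) = \frac{156681}{88523}$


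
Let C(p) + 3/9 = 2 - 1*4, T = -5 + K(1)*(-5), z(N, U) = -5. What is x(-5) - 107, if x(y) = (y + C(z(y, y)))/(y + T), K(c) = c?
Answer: -4793/45 ≈ -106.51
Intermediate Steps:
T = -10 (T = -5 + 1*(-5) = -5 - 5 = -10)
C(p) = -7/3 (C(p) = -⅓ + (2 - 1*4) = -⅓ + (2 - 4) = -⅓ - 2 = -7/3)
x(y) = (-7/3 + y)/(-10 + y) (x(y) = (y - 7/3)/(y - 10) = (-7/3 + y)/(-10 + y))
x(-5) - 107 = (-7/3 - 5)/(-10 - 5) - 107 = -22/3/(-15) - 107 = -1/15*(-22/3) - 107 = 22/45 - 107 = -4793/45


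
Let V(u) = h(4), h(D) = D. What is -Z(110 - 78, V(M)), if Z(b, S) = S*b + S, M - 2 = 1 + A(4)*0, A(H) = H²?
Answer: -132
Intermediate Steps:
M = 3 (M = 2 + (1 + 4²*0) = 2 + (1 + 16*0) = 2 + (1 + 0) = 2 + 1 = 3)
V(u) = 4
Z(b, S) = S + S*b
-Z(110 - 78, V(M)) = -4*(1 + (110 - 78)) = -4*(1 + 32) = -4*33 = -1*132 = -132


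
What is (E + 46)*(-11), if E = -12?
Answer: -374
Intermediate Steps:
(E + 46)*(-11) = (-12 + 46)*(-11) = 34*(-11) = -374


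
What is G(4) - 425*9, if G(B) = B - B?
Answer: -3825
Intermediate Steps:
G(B) = 0
G(4) - 425*9 = 0 - 425*9 = 0 - 3825 = -3825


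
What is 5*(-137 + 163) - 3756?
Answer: -3626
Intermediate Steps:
5*(-137 + 163) - 3756 = 5*26 - 3756 = 130 - 3756 = -3626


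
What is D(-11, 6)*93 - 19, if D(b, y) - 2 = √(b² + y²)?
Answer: 167 + 93*√157 ≈ 1332.3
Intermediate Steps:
D(b, y) = 2 + √(b² + y²)
D(-11, 6)*93 - 19 = (2 + √((-11)² + 6²))*93 - 19 = (2 + √(121 + 36))*93 - 19 = (2 + √157)*93 - 19 = (186 + 93*√157) - 19 = 167 + 93*√157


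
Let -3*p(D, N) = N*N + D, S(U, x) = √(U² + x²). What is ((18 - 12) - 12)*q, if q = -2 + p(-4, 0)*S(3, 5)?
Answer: 12 - 8*√34 ≈ -34.648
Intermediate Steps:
p(D, N) = -D/3 - N²/3 (p(D, N) = -(N*N + D)/3 = -(N² + D)/3 = -(D + N²)/3 = -D/3 - N²/3)
q = -2 + 4*√34/3 (q = -2 + (-⅓*(-4) - ⅓*0²)*√(3² + 5²) = -2 + (4/3 - ⅓*0)*√(9 + 25) = -2 + (4/3 + 0)*√34 = -2 + 4*√34/3 ≈ 5.7746)
((18 - 12) - 12)*q = ((18 - 12) - 12)*(-2 + 4*√34/3) = (6 - 12)*(-2 + 4*√34/3) = -6*(-2 + 4*√34/3) = 12 - 8*√34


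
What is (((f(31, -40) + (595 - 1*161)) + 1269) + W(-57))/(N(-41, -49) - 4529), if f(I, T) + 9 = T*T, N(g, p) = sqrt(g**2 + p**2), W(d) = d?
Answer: -14660373/20507759 - 3237*sqrt(4082)/20507759 ≈ -0.72495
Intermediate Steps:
f(I, T) = -9 + T**2 (f(I, T) = -9 + T*T = -9 + T**2)
(((f(31, -40) + (595 - 1*161)) + 1269) + W(-57))/(N(-41, -49) - 4529) = ((((-9 + (-40)**2) + (595 - 1*161)) + 1269) - 57)/(sqrt((-41)**2 + (-49)**2) - 4529) = ((((-9 + 1600) + (595 - 161)) + 1269) - 57)/(sqrt(1681 + 2401) - 4529) = (((1591 + 434) + 1269) - 57)/(sqrt(4082) - 4529) = ((2025 + 1269) - 57)/(-4529 + sqrt(4082)) = (3294 - 57)/(-4529 + sqrt(4082)) = 3237/(-4529 + sqrt(4082))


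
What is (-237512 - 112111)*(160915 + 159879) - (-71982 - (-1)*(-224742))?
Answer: -112156663938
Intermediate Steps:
(-237512 - 112111)*(160915 + 159879) - (-71982 - (-1)*(-224742)) = -349623*320794 - (-71982 - 1*224742) = -112156960662 - (-71982 - 224742) = -112156960662 - 1*(-296724) = -112156960662 + 296724 = -112156663938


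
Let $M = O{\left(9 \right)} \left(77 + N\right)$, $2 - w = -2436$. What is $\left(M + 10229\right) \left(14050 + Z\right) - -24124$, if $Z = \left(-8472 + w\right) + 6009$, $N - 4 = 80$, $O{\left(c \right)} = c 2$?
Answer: $184130299$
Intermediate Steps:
$O{\left(c \right)} = 2 c$
$N = 84$ ($N = 4 + 80 = 84$)
$w = 2438$ ($w = 2 - -2436 = 2 + 2436 = 2438$)
$M = 2898$ ($M = 2 \cdot 9 \left(77 + 84\right) = 18 \cdot 161 = 2898$)
$Z = -25$ ($Z = \left(-8472 + 2438\right) + 6009 = -6034 + 6009 = -25$)
$\left(M + 10229\right) \left(14050 + Z\right) - -24124 = \left(2898 + 10229\right) \left(14050 - 25\right) - -24124 = 13127 \cdot 14025 + 24124 = 184106175 + 24124 = 184130299$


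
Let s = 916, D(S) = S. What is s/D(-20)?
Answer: -229/5 ≈ -45.800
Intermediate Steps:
s/D(-20) = 916/(-20) = 916*(-1/20) = -229/5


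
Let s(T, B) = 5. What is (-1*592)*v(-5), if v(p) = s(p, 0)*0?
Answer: 0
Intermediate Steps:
v(p) = 0 (v(p) = 5*0 = 0)
(-1*592)*v(-5) = -1*592*0 = -592*0 = 0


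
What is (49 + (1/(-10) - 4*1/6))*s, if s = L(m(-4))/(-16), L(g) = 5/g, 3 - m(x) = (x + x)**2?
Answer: 1447/5856 ≈ 0.24710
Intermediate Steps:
m(x) = 3 - 4*x**2 (m(x) = 3 - (x + x)**2 = 3 - (2*x)**2 = 3 - 4*x**2)
s = 5/976 (s = (5/(3 - 4*(-4)**2))/(-16) = (5/(3 - 4*16))*(-1/16) = (5/(3 - 64))*(-1/16) = (5/(-61))*(-1/16) = (5*(-1/61))*(-1/16) = -5/61*(-1/16) = 5/976 ≈ 0.0051230)
(49 + (1/(-10) - 4*1/6))*s = (49 + (1/(-10) - 4*1/6))*(5/976) = (49 + (1*(-1/10) - 4*1/6))*(5/976) = (49 + (-1/10 - 2/3))*(5/976) = (49 - 23/30)*(5/976) = (1447/30)*(5/976) = 1447/5856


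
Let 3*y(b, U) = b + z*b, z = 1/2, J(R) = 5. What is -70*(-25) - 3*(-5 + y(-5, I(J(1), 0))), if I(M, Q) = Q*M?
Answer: 3545/2 ≈ 1772.5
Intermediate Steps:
z = ½ ≈ 0.50000
I(M, Q) = M*Q
y(b, U) = b/2 (y(b, U) = (b + b/2)/3 = (3*b/2)/3 = b/2)
-70*(-25) - 3*(-5 + y(-5, I(J(1), 0))) = -70*(-25) - 3*(-5 + (½)*(-5)) = 1750 - 3*(-5 - 5/2) = 1750 - 3*(-15/2) = 1750 + 45/2 = 3545/2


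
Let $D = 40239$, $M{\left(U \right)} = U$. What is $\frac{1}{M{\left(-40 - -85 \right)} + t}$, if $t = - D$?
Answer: $- \frac{1}{40194} \approx -2.4879 \cdot 10^{-5}$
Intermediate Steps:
$t = -40239$ ($t = \left(-1\right) 40239 = -40239$)
$\frac{1}{M{\left(-40 - -85 \right)} + t} = \frac{1}{\left(-40 - -85\right) - 40239} = \frac{1}{\left(-40 + 85\right) - 40239} = \frac{1}{45 - 40239} = \frac{1}{-40194} = - \frac{1}{40194}$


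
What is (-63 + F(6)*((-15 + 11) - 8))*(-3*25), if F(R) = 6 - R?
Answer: 4725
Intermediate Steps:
(-63 + F(6)*((-15 + 11) - 8))*(-3*25) = (-63 + (6 - 1*6)*((-15 + 11) - 8))*(-3*25) = (-63 + (6 - 6)*(-4 - 8))*(-75) = (-63 + 0*(-12))*(-75) = (-63 + 0)*(-75) = -63*(-75) = 4725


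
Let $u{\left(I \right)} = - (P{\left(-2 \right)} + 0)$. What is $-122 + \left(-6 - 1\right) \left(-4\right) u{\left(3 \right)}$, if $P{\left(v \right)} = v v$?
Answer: $-234$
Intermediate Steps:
$P{\left(v \right)} = v^{2}$
$u{\left(I \right)} = -4$ ($u{\left(I \right)} = - (\left(-2\right)^{2} + 0) = - (4 + 0) = \left(-1\right) 4 = -4$)
$-122 + \left(-6 - 1\right) \left(-4\right) u{\left(3 \right)} = -122 + \left(-6 - 1\right) \left(-4\right) \left(-4\right) = -122 + \left(-7\right) \left(-4\right) \left(-4\right) = -122 + 28 \left(-4\right) = -122 - 112 = -234$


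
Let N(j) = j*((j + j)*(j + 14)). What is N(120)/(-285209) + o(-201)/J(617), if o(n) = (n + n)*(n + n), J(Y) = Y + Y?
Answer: 20664331218/175973953 ≈ 117.43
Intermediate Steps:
J(Y) = 2*Y
o(n) = 4*n**2 (o(n) = (2*n)*(2*n) = 4*n**2)
N(j) = 2*j**2*(14 + j) (N(j) = j*((2*j)*(14 + j)) = j*(2*j*(14 + j)) = 2*j**2*(14 + j))
N(120)/(-285209) + o(-201)/J(617) = (2*120**2*(14 + 120))/(-285209) + (4*(-201)**2)/((2*617)) = (2*14400*134)*(-1/285209) + (4*40401)/1234 = 3859200*(-1/285209) + 161604*(1/1234) = -3859200/285209 + 80802/617 = 20664331218/175973953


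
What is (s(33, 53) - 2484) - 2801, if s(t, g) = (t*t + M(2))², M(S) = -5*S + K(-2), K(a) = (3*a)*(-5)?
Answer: 1224596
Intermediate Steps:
K(a) = -15*a
M(S) = 30 - 5*S (M(S) = -5*S - 15*(-2) = -5*S + 30 = 30 - 5*S)
s(t, g) = (20 + t²)² (s(t, g) = (t*t + (30 - 5*2))² = (t² + (30 - 10))² = (t² + 20)² = (20 + t²)²)
(s(33, 53) - 2484) - 2801 = ((20 + 33²)² - 2484) - 2801 = ((20 + 1089)² - 2484) - 2801 = (1109² - 2484) - 2801 = (1229881 - 2484) - 2801 = 1227397 - 2801 = 1224596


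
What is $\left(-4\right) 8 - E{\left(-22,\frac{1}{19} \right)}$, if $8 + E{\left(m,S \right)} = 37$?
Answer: $-61$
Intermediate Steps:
$E{\left(m,S \right)} = 29$ ($E{\left(m,S \right)} = -8 + 37 = 29$)
$\left(-4\right) 8 - E{\left(-22,\frac{1}{19} \right)} = \left(-4\right) 8 - 29 = -32 - 29 = -61$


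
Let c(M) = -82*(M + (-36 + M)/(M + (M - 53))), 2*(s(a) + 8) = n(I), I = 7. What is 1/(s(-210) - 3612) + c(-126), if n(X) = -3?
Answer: 22728359558/2209115 ≈ 10288.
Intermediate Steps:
s(a) = -19/2 (s(a) = -8 + (½)*(-3) = -8 - 3/2 = -19/2)
c(M) = -82*M - 82*(-36 + M)/(-53 + 2*M) (c(M) = -82*(M + (-36 + M)/(M + (-53 + M))) = -82*(M + (-36 + M)/(-53 + 2*M)) = -82*M - 82*(-36 + M)/(-53 + 2*M))
1/(s(-210) - 3612) + c(-126) = 1/(-19/2 - 3612) + 164*(18 - 1*(-126)² + 26*(-126))/(-53 + 2*(-126)) = 1/(-7243/2) + 164*(18 - 1*15876 - 3276)/(-53 - 252) = -2/7243 + 164*(18 - 15876 - 3276)/(-305) = -2/7243 + 164*(-1/305)*(-19134) = -2/7243 + 3137976/305 = 22728359558/2209115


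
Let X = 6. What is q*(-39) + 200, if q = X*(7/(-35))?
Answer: 1234/5 ≈ 246.80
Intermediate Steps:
q = -6/5 (q = 6*(7/(-35)) = 6*(7*(-1/35)) = 6*(-1/5) = -6/5 ≈ -1.2000)
q*(-39) + 200 = -6/5*(-39) + 200 = 234/5 + 200 = 1234/5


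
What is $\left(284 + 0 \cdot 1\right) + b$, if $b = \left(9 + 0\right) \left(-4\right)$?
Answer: $248$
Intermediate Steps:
$b = -36$ ($b = 9 \left(-4\right) = -36$)
$\left(284 + 0 \cdot 1\right) + b = \left(284 + 0 \cdot 1\right) - 36 = \left(284 + 0\right) - 36 = 284 - 36 = 248$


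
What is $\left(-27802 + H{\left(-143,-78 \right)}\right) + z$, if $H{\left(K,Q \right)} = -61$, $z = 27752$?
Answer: $-111$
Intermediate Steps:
$\left(-27802 + H{\left(-143,-78 \right)}\right) + z = \left(-27802 - 61\right) + 27752 = -27863 + 27752 = -111$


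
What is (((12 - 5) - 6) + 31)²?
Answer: 1024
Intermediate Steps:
(((12 - 5) - 6) + 31)² = ((7 - 6) + 31)² = (1 + 31)² = 32² = 1024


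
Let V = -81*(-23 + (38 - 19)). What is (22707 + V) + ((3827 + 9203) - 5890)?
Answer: 30171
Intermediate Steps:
V = 324 (V = -81*(-23 + 19) = -81*(-4) = 324)
(22707 + V) + ((3827 + 9203) - 5890) = (22707 + 324) + ((3827 + 9203) - 5890) = 23031 + (13030 - 5890) = 23031 + 7140 = 30171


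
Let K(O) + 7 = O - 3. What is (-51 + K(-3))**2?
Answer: 4096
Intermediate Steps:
K(O) = -10 + O (K(O) = -7 + (O - 3) = -7 + (-3 + O) = -10 + O)
(-51 + K(-3))**2 = (-51 + (-10 - 3))**2 = (-51 - 13)**2 = (-64)**2 = 4096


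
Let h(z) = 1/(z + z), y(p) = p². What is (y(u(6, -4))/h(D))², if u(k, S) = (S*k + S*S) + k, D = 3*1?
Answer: 576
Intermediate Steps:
D = 3
u(k, S) = k + S² + S*k (u(k, S) = (S*k + S²) + k = (S² + S*k) + k = k + S² + S*k)
h(z) = 1/(2*z)
(y(u(6, -4))/h(D))² = ((6 + (-4)² - 4*6)²/(((½)/3)))² = ((6 + 16 - 24)²/(((½)*(⅓))))² = ((-2)²/(⅙))² = (4*6)² = 24² = 576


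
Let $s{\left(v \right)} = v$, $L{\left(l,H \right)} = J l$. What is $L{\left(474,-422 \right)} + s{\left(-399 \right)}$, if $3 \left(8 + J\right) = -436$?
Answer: $-73079$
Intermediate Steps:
$J = - \frac{460}{3}$ ($J = -8 + \frac{1}{3} \left(-436\right) = -8 - \frac{436}{3} = - \frac{460}{3} \approx -153.33$)
$L{\left(l,H \right)} = - \frac{460 l}{3}$
$L{\left(474,-422 \right)} + s{\left(-399 \right)} = \left(- \frac{460}{3}\right) 474 - 399 = -72680 - 399 = -73079$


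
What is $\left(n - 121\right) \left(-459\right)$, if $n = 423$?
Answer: $-138618$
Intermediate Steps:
$\left(n - 121\right) \left(-459\right) = \left(423 - 121\right) \left(-459\right) = 302 \left(-459\right) = -138618$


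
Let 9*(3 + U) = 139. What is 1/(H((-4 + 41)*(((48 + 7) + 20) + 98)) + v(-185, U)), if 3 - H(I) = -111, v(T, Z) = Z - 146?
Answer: -9/176 ≈ -0.051136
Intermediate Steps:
U = 112/9 (U = -3 + (⅑)*139 = -3 + 139/9 = 112/9 ≈ 12.444)
v(T, Z) = -146 + Z
H(I) = 114 (H(I) = 3 - 1*(-111) = 3 + 111 = 114)
1/(H((-4 + 41)*(((48 + 7) + 20) + 98)) + v(-185, U)) = 1/(114 + (-146 + 112/9)) = 1/(114 - 1202/9) = 1/(-176/9) = -9/176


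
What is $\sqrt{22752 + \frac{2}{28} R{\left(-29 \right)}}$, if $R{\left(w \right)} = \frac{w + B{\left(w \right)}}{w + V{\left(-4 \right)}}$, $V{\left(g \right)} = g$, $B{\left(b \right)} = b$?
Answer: $\frac{\sqrt{1214076171}}{231} \approx 150.84$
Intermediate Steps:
$R{\left(w \right)} = \frac{2 w}{-4 + w}$ ($R{\left(w \right)} = \frac{w + w}{w - 4} = \frac{2 w}{-4 + w}$)
$\sqrt{22752 + \frac{2}{28} R{\left(-29 \right)}} = \sqrt{22752 + \frac{2}{28} \cdot 2 \left(-29\right) \frac{1}{-4 - 29}} = \sqrt{22752 + 2 \cdot \frac{1}{28} \cdot 2 \left(-29\right) \frac{1}{-33}} = \sqrt{22752 + \frac{2 \left(-29\right) \left(- \frac{1}{33}\right)}{14}} = \sqrt{22752 + \frac{1}{14} \cdot \frac{58}{33}} = \sqrt{22752 + \frac{29}{231}} = \sqrt{\frac{5255741}{231}} = \frac{\sqrt{1214076171}}{231}$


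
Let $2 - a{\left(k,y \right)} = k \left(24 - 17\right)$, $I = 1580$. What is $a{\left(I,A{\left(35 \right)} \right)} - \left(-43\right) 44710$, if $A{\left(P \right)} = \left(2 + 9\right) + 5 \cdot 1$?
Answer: $1911472$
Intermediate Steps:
$A{\left(P \right)} = 16$ ($A{\left(P \right)} = 11 + 5 = 16$)
$a{\left(k,y \right)} = 2 - 7 k$ ($a{\left(k,y \right)} = 2 - k \left(24 - 17\right) = 2 - k 7 = 2 - 7 k$)
$a{\left(I,A{\left(35 \right)} \right)} - \left(-43\right) 44710 = \left(2 - 11060\right) - \left(-43\right) 44710 = \left(2 - 11060\right) - -1922530 = -11058 + 1922530 = 1911472$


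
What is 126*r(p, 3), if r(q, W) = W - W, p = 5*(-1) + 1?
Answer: 0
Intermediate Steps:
p = -4 (p = -5 + 1 = -4)
r(q, W) = 0
126*r(p, 3) = 126*0 = 0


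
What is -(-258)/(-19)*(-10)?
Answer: 2580/19 ≈ 135.79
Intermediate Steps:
-(-258)/(-19)*(-10) = -(-258)*(-1)/19*(-10) = -43*6/19*(-10) = -258/19*(-10) = 2580/19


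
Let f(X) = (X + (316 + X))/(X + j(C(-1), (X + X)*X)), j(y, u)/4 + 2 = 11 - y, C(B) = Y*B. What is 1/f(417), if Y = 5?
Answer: 473/1150 ≈ 0.41130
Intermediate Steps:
C(B) = 5*B
j(y, u) = 36 - 4*y (j(y, u) = -8 + 4*(11 - y) = -8 + (44 - 4*y) = 36 - 4*y)
f(X) = (316 + 2*X)/(56 + X) (f(X) = (X + (316 + X))/(X + (36 - 20*(-1))) = (316 + 2*X)/(X + (36 - 4*(-5))) = (316 + 2*X)/(X + (36 + 20)) = (316 + 2*X)/(X + 56) = (316 + 2*X)/(56 + X))
1/f(417) = 1/(2*(158 + 417)/(56 + 417)) = 1/(2*575/473) = 1/(2*(1/473)*575) = 1/(1150/473) = 473/1150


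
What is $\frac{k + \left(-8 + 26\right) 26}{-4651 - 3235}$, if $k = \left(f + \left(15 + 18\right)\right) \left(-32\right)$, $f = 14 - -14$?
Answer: $\frac{742}{3943} \approx 0.18818$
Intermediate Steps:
$f = 28$ ($f = 14 + 14 = 28$)
$k = -1952$ ($k = \left(28 + \left(15 + 18\right)\right) \left(-32\right) = \left(28 + 33\right) \left(-32\right) = 61 \left(-32\right) = -1952$)
$\frac{k + \left(-8 + 26\right) 26}{-4651 - 3235} = \frac{-1952 + \left(-8 + 26\right) 26}{-4651 - 3235} = \frac{-1952 + 18 \cdot 26}{-7886} = \left(-1952 + 468\right) \left(- \frac{1}{7886}\right) = \left(-1484\right) \left(- \frac{1}{7886}\right) = \frac{742}{3943}$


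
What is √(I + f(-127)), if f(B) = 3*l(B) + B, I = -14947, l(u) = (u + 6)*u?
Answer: √31027 ≈ 176.14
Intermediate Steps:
l(u) = u*(6 + u) (l(u) = (6 + u)*u = u*(6 + u))
f(B) = B + 3*B*(6 + B) (f(B) = 3*(B*(6 + B)) + B = 3*B*(6 + B) + B = B + 3*B*(6 + B))
√(I + f(-127)) = √(-14947 - 127*(19 + 3*(-127))) = √(-14947 - 127*(19 - 381)) = √(-14947 - 127*(-362)) = √(-14947 + 45974) = √31027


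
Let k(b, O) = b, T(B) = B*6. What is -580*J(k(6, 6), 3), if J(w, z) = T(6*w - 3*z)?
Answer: -93960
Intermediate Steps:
T(B) = 6*B
J(w, z) = -18*z + 36*w (J(w, z) = 6*(6*w - 3*z) = 6*(-3*z + 6*w) = -18*z + 36*w)
-580*J(k(6, 6), 3) = -580*(-18*3 + 36*6) = -580*(-54 + 216) = -580*162 = -93960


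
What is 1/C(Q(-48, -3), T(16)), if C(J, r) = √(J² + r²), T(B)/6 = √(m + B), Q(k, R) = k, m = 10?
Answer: √10/180 ≈ 0.017568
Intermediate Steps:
T(B) = 6*√(10 + B)
1/C(Q(-48, -3), T(16)) = 1/(√((-48)² + (6*√(10 + 16))²)) = 1/(√(2304 + (6*√26)²)) = 1/(√(2304 + 936)) = 1/(√3240) = 1/(18*√10) = √10/180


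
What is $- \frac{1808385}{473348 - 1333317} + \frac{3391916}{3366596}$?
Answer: $\frac{2251261079516}{723792048881} \approx 3.1104$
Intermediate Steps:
$- \frac{1808385}{473348 - 1333317} + \frac{3391916}{3366596} = - \frac{1808385}{-859969} + 3391916 \cdot \frac{1}{3366596} = \left(-1808385\right) \left(- \frac{1}{859969}\right) + \frac{847979}{841649} = \frac{1808385}{859969} + \frac{847979}{841649} = \frac{2251261079516}{723792048881}$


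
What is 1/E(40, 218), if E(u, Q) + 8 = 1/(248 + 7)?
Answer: -255/2039 ≈ -0.12506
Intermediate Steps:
E(u, Q) = -2039/255 (E(u, Q) = -8 + 1/(248 + 7) = -8 + 1/255 = -2039/255)
1/E(40, 218) = 1/(-2039/255) = -255/2039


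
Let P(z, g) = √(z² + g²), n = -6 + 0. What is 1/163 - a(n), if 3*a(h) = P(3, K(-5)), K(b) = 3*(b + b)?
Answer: 1/163 - √101 ≈ -10.044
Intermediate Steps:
n = -6
K(b) = 6*b (K(b) = 3*(2*b) = 6*b)
P(z, g) = √(g² + z²)
a(h) = √101 (a(h) = √((6*(-5))² + 3²)/3 = √((-30)² + 9)/3 = √(900 + 9)/3 = √909/3 = (3*√101)/3 = √101)
1/163 - a(n) = 1/163 - √101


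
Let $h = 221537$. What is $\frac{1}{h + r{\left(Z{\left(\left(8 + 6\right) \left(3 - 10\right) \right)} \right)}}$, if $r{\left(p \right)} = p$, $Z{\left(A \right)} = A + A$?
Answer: $\frac{1}{221341} \approx 4.5179 \cdot 10^{-6}$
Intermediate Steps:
$Z{\left(A \right)} = 2 A$
$\frac{1}{h + r{\left(Z{\left(\left(8 + 6\right) \left(3 - 10\right) \right)} \right)}} = \frac{1}{221537 + 2 \left(8 + 6\right) \left(3 - 10\right)} = \frac{1}{221537 + 2 \cdot 14 \left(-7\right)} = \frac{1}{221537 + 2 \left(-98\right)} = \frac{1}{221537 - 196} = \frac{1}{221341}$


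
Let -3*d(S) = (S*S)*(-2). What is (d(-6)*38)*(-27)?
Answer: -24624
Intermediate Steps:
d(S) = 2*S**2/3 (d(S) = -S*S*(-2)/3 = -S**2*(-2)/3 = -(-2)*S**2/3 = 2*S**2/3)
(d(-6)*38)*(-27) = (((2/3)*(-6)**2)*38)*(-27) = (((2/3)*36)*38)*(-27) = (24*38)*(-27) = 912*(-27) = -24624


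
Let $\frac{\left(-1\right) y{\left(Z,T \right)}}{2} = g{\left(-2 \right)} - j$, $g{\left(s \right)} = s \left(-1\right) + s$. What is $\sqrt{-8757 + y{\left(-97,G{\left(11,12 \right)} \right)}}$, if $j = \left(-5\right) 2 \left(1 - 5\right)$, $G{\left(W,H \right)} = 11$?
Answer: $i \sqrt{8677} \approx 93.15 i$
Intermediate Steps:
$j = 40$ ($j = - 10 \left(1 - 5\right) = \left(-10\right) \left(-4\right) = 40$)
$g{\left(s \right)} = 0$ ($g{\left(s \right)} = - s + s = 0$)
$y{\left(Z,T \right)} = 80$ ($y{\left(Z,T \right)} = - 2 \left(0 - 40\right) = \left(-2\right) \left(-40\right) = 80$)
$\sqrt{-8757 + y{\left(-97,G{\left(11,12 \right)} \right)}} = \sqrt{-8757 + 80} = \sqrt{-8677} = i \sqrt{8677}$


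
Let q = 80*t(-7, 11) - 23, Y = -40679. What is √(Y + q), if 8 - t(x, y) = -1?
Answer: I*√39982 ≈ 199.96*I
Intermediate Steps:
t(x, y) = 9 (t(x, y) = 8 - 1*(-1) = 8 + 1 = 9)
q = 697 (q = 80*9 - 23 = 720 - 23 = 697)
√(Y + q) = √(-40679 + 697) = √(-39982) = I*√39982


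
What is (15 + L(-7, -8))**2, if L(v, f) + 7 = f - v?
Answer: 49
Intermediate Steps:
L(v, f) = -7 + f - v (L(v, f) = -7 + (f - v) = -7 + f - v)
(15 + L(-7, -8))**2 = (15 + (-7 - 8 - 1*(-7)))**2 = (15 + (-7 - 8 + 7))**2 = (15 - 8)**2 = 7**2 = 49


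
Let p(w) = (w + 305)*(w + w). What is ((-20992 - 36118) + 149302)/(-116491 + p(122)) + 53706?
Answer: 660652726/12303 ≈ 53699.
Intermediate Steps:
p(w) = 2*w*(305 + w) (p(w) = (305 + w)*(2*w) = 2*w*(305 + w))
((-20992 - 36118) + 149302)/(-116491 + p(122)) + 53706 = ((-20992 - 36118) + 149302)/(-116491 + 2*122*(305 + 122)) + 53706 = (-57110 + 149302)/(-116491 + 2*122*427) + 53706 = 92192/(-116491 + 104188) + 53706 = 92192/(-12303) + 53706 = 92192*(-1/12303) + 53706 = -92192/12303 + 53706 = 660652726/12303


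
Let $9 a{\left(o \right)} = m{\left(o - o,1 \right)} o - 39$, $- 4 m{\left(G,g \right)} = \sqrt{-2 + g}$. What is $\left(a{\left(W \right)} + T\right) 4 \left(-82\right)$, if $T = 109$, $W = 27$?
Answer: $- \frac{102992}{3} + 246 i \approx -34331.0 + 246.0 i$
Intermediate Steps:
$m{\left(G,g \right)} = - \frac{\sqrt{-2 + g}}{4}$
$a{\left(o \right)} = - \frac{13}{3} - \frac{i o}{36}$ ($a{\left(o \right)} = \frac{- \frac{\sqrt{-2 + 1}}{4} o - 39}{9} = \frac{- \frac{\sqrt{-1}}{4} o - 39}{9} = \frac{- \frac{i}{4} o - 39}{9} = \frac{- \frac{i o}{4} - 39}{9} = \frac{-39 - \frac{i o}{4}}{9} = - \frac{13}{3} - \frac{i o}{36}$)
$\left(a{\left(W \right)} + T\right) 4 \left(-82\right) = \left(\left(- \frac{13}{3} - \frac{1}{36} i 27\right) + 109\right) 4 \left(-82\right) = \left(\left(- \frac{13}{3} - \frac{3 i}{4}\right) + 109\right) \left(-328\right) = \left(\frac{314}{3} - \frac{3 i}{4}\right) \left(-328\right) = - \frac{102992}{3} + 246 i$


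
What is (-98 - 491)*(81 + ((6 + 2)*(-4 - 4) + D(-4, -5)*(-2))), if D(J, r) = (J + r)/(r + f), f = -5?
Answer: -44764/5 ≈ -8952.8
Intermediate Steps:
D(J, r) = (J + r)/(-5 + r) (D(J, r) = (J + r)/(r - 5) = (J + r)/(-5 + r))
(-98 - 491)*(81 + ((6 + 2)*(-4 - 4) + D(-4, -5)*(-2))) = (-98 - 491)*(81 + ((6 + 2)*(-4 - 4) + ((-4 - 5)/(-5 - 5))*(-2))) = -589*(81 + (8*(-8) + (-9/(-10))*(-2))) = -589*(81 + (-64 - ⅒*(-9)*(-2))) = -589*(81 + (-64 + (9/10)*(-2))) = -589*(81 + (-64 - 9/5)) = -589*(81 - 329/5) = -589*76/5 = -44764/5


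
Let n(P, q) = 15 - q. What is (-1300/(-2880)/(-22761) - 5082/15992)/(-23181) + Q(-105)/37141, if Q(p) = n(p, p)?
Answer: 18302860161661631/5640951745546346736 ≈ 0.0032446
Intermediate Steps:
Q(p) = 15 - p
(-1300/(-2880)/(-22761) - 5082/15992)/(-23181) + Q(-105)/37141 = (-1300/(-2880)/(-22761) - 5082/15992)/(-23181) + (15 - 1*(-105))/37141 = (-1300*(-1/2880)*(-1/22761) - 5082*1/15992)*(-1/23181) + (15 + 105)*(1/37141) = ((65/144)*(-1/22761) - 2541/7996)*(-1/23181) + 120*(1/37141) = (-65/3277584 - 2541/7996)*(-1/23181) + 120/37141 = -2082215171/6551890416*(-1/23181) + 120/37141 = 2082215171/151879371733296 + 120/37141 = 18302860161661631/5640951745546346736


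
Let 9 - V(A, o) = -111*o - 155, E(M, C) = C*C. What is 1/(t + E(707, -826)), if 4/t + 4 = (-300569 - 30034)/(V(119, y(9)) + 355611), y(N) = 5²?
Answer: 1764803/1204081297428 ≈ 1.4657e-6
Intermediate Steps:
y(N) = 25
E(M, C) = C²
V(A, o) = 164 + 111*o (V(A, o) = 9 - (-111*o - 155) = 9 - (-155 - 111*o) = 9 + (155 + 111*o) = 164 + 111*o)
t = -1434200/1764803 (t = 4/(-4 + (-300569 - 30034)/((164 + 111*25) + 355611)) = 4/(-4 - 330603/((164 + 2775) + 355611)) = 4/(-4 - 330603/(2939 + 355611)) = 4/(-4 - 330603/358550) = 4/(-1764803/358550) = 4*(-358550/1764803) = -1434200/1764803 ≈ -0.81267)
1/(t + E(707, -826)) = 1/(-1434200/1764803 + (-826)²) = 1/(-1434200/1764803 + 682276) = 1/(1204081297428/1764803) = 1764803/1204081297428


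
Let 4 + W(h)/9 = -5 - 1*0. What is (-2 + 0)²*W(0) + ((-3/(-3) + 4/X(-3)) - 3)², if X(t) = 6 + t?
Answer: -2912/9 ≈ -323.56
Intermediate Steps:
W(h) = -81 (W(h) = -36 + 9*(-5 - 1*0) = -36 + 9*(-5 + 0) = -36 + 9*(-5) = -36 - 45 = -81)
(-2 + 0)²*W(0) + ((-3/(-3) + 4/X(-3)) - 3)² = (-2 + 0)²*(-81) + ((-3/(-3) + 4/(6 - 3)) - 3)² = (-2)²*(-81) + ((-3*(-⅓) + 4/3) - 3)² = 4*(-81) + ((1 + 4*(⅓)) - 3)² = -324 + ((1 + 4/3) - 3)² = -324 + (7/3 - 3)² = -324 + (-⅔)² = -324 + 4/9 = -2912/9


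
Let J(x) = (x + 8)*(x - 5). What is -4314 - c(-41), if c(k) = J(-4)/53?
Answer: -228606/53 ≈ -4313.3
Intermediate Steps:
J(x) = (-5 + x)*(8 + x) (J(x) = (8 + x)*(-5 + x) = (-5 + x)*(8 + x))
c(k) = -36/53 (c(k) = (-40 + (-4)² + 3*(-4))/53 = (-40 + 16 - 12)*(1/53) = -36*1/53 = -36/53)
-4314 - c(-41) = -4314 - 1*(-36/53) = -4314 + 36/53 = -228606/53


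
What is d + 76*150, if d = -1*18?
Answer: 11382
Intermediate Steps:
d = -18
d + 76*150 = -18 + 76*150 = -18 + 11400 = 11382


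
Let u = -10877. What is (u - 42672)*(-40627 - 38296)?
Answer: 4226247727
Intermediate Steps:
(u - 42672)*(-40627 - 38296) = (-10877 - 42672)*(-40627 - 38296) = -53549*(-78923) = 4226247727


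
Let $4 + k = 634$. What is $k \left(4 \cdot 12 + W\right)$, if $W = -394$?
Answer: $-217980$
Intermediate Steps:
$k = 630$ ($k = -4 + 634 = 630$)
$k \left(4 \cdot 12 + W\right) = 630 \left(4 \cdot 12 - 394\right) = 630 \left(48 - 394\right) = 630 \left(-346\right) = -217980$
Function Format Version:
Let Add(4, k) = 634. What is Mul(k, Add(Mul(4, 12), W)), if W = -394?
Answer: -217980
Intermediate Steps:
k = 630 (k = Add(-4, 634) = 630)
Mul(k, Add(Mul(4, 12), W)) = Mul(630, Add(Mul(4, 12), -394)) = Mul(630, Add(48, -394)) = Mul(630, -346) = -217980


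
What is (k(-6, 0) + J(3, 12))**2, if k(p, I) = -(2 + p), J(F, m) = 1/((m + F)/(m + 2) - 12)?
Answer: 357604/23409 ≈ 15.276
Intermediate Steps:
J(F, m) = 1/(-12 + (F + m)/(2 + m)) (J(F, m) = 1/((F + m)/(2 + m) - 12) = 1/(-12 + (F + m)/(2 + m)))
k(p, I) = -2 - p
(k(-6, 0) + J(3, 12))**2 = ((-2 - 1*(-6)) + (-2 - 1*12)/(24 - 1*3 + 11*12))**2 = ((-2 + 6) + (-2 - 12)/(24 - 3 + 132))**2 = (4 - 14/153)**2 = (598/153)**2 = 357604/23409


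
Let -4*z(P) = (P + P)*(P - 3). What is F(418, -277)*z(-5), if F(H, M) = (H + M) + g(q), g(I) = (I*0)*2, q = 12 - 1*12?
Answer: -2820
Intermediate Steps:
z(P) = -P*(-3 + P)/2 (z(P) = -(P + P)*(P - 3)/4 = -2*P*(-3 + P)/4 = -P*(-3 + P)/2)
q = 0 (q = 12 - 12 = 0)
g(I) = 0 (g(I) = 0*2 = 0)
F(H, M) = H + M (F(H, M) = (H + M) + 0 = H + M)
F(418, -277)*z(-5) = (418 - 277)*((½)*(-5)*(3 - 1*(-5))) = 141*((½)*(-5)*(3 + 5)) = 141*((½)*(-5)*8) = 141*(-20) = -2820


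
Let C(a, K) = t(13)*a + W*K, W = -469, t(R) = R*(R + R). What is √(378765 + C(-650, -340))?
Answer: 5*√12741 ≈ 564.38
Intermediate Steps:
t(R) = 2*R² (t(R) = R*(2*R) = 2*R²)
C(a, K) = -469*K + 338*a (C(a, K) = (2*13²)*a - 469*K = (2*169)*a - 469*K = 338*a - 469*K = -469*K + 338*a)
√(378765 + C(-650, -340)) = √(378765 + (-469*(-340) + 338*(-650))) = √(378765 + (159460 - 219700)) = √(378765 - 60240) = √318525 = 5*√12741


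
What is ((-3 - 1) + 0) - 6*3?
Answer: -22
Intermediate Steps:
((-3 - 1) + 0) - 6*3 = (-4 + 0) - 18 = -4 - 18 = -22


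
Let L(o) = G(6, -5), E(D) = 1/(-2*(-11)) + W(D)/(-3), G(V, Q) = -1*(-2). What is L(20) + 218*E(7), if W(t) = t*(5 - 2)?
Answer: -16655/11 ≈ -1514.1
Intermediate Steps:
G(V, Q) = 2
W(t) = 3*t (W(t) = t*3 = 3*t)
E(D) = 1/22 - D (E(D) = 1/(-2*(-11)) + (3*D)/(-3) = -½*(-1/11) + (3*D)*(-⅓) = 1/22 - D)
L(o) = 2
L(20) + 218*E(7) = 2 + 218*(1/22 - 1*7) = 2 + 218*(1/22 - 7) = 2 + 218*(-153/22) = 2 - 16677/11 = -16655/11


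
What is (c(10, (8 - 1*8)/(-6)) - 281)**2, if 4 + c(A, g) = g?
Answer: 81225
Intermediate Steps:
c(A, g) = -4 + g
(c(10, (8 - 1*8)/(-6)) - 281)**2 = ((-4 + (8 - 1*8)/(-6)) - 281)**2 = ((-4 + (8 - 8)*(-1/6)) - 281)**2 = ((-4 + 0*(-1/6)) - 281)**2 = ((-4 + 0) - 281)**2 = (-4 - 281)**2 = (-285)**2 = 81225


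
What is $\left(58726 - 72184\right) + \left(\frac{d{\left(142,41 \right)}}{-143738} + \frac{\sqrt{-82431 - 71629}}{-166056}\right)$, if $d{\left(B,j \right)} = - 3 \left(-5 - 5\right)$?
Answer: $- \frac{967213017}{71869} - \frac{i \sqrt{38515}}{83028} \approx -13458.0 - 0.0023637 i$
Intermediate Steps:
$d{\left(B,j \right)} = 30$ ($d{\left(B,j \right)} = \left(-3\right) \left(-10\right) = 30$)
$\left(58726 - 72184\right) + \left(\frac{d{\left(142,41 \right)}}{-143738} + \frac{\sqrt{-82431 - 71629}}{-166056}\right) = \left(58726 - 72184\right) + \left(\frac{30}{-143738} + \frac{\sqrt{-82431 - 71629}}{-166056}\right) = -13458 + \left(30 \left(- \frac{1}{143738}\right) + \sqrt{-154060} \left(- \frac{1}{166056}\right)\right) = -13458 - \left(\frac{15}{71869} - 2 i \sqrt{38515} \left(- \frac{1}{166056}\right)\right) = -13458 - \left(\frac{15}{71869} + \frac{i \sqrt{38515}}{83028}\right) = - \frac{967213017}{71869} - \frac{i \sqrt{38515}}{83028}$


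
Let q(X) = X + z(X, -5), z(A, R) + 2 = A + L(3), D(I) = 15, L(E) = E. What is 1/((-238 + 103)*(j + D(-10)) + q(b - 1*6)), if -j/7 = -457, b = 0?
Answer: -1/433901 ≈ -2.3047e-6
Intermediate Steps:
j = 3199 (j = -7*(-457) = 3199)
z(A, R) = 1 + A (z(A, R) = -2 + (A + 3) = -2 + (3 + A) = 1 + A)
q(X) = 1 + 2*X (q(X) = X + (1 + X) = 1 + 2*X)
1/((-238 + 103)*(j + D(-10)) + q(b - 1*6)) = 1/((-238 + 103)*(3199 + 15) + (1 + 2*(0 - 1*6))) = 1/(-135*3214 + (1 + 2*(0 - 6))) = 1/(-433890 + (1 + 2*(-6))) = 1/(-433890 + (1 - 12)) = 1/(-433890 - 11) = 1/(-433901) = -1/433901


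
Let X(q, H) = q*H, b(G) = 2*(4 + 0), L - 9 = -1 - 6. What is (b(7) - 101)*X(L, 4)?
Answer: -744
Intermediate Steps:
L = 2 (L = 9 + (-1 - 6) = 9 - 7 = 2)
b(G) = 8 (b(G) = 2*4 = 8)
X(q, H) = H*q
(b(7) - 101)*X(L, 4) = (8 - 101)*(4*2) = -93*8 = -744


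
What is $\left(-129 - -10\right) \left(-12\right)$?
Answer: $1428$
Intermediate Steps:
$\left(-129 - -10\right) \left(-12\right) = \left(-129 + 10\right) \left(-12\right) = \left(-119\right) \left(-12\right) = 1428$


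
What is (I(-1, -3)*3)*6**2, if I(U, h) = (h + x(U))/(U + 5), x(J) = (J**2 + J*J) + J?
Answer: -54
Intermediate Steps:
x(J) = J + 2*J**2 (x(J) = (J**2 + J**2) + J = 2*J**2 + J = J + 2*J**2)
I(U, h) = (h + U*(1 + 2*U))/(5 + U) (I(U, h) = (h + U*(1 + 2*U))/(U + 5) = (h + U*(1 + 2*U))/(5 + U))
(I(-1, -3)*3)*6**2 = (((-3 - (1 + 2*(-1)))/(5 - 1))*3)*6**2 = (((-3 - (1 - 2))/4)*3)*36 = (((-3 - 1*(-1))/4)*3)*36 = (((-3 + 1)/4)*3)*36 = (((1/4)*(-2))*3)*36 = -1/2*3*36 = -3/2*36 = -54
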